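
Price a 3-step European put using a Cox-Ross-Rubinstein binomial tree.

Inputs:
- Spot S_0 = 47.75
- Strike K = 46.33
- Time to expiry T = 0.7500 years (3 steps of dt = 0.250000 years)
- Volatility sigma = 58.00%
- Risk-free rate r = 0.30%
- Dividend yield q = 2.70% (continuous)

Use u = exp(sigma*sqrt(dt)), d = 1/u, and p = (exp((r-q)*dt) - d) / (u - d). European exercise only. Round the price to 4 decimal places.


dt = T/N = 0.250000
u = exp(sigma*sqrt(dt)) = 1.336427; d = 1/u = 0.748264
p = (exp((r-q)*dt) - d) / (u - d) = 0.417833
Discount per step: exp(-r*dt) = 0.999250
Stock lattice S(k, i) with i counting down-moves:
  k=0: S(0,0) = 47.7500
  k=1: S(1,0) = 63.8144; S(1,1) = 35.7296
  k=2: S(2,0) = 85.2833; S(2,1) = 47.7500; S(2,2) = 26.7351
  k=3: S(3,0) = 113.9750; S(3,1) = 63.8144; S(3,2) = 35.7296; S(3,3) = 20.0049
Terminal payoffs V(N, i) = max(K - S_T, 0):
  V(3,0) = 0.000000; V(3,1) = 0.000000; V(3,2) = 10.600415; V(3,3) = 26.325064
Backward induction: V(k, i) = exp(-r*dt) * [p * V(k+1, i) + (1-p) * V(k+1, i+1)].
  V(2,0) = exp(-r*dt) * [p*0.000000 + (1-p)*0.000000] = 0.000000
  V(2,1) = exp(-r*dt) * [p*0.000000 + (1-p)*10.600415] = 6.166583
  V(2,2) = exp(-r*dt) * [p*10.600415 + (1-p)*26.325064] = 19.739973
  V(1,0) = exp(-r*dt) * [p*0.000000 + (1-p)*6.166583] = 3.587289
  V(1,1) = exp(-r*dt) * [p*6.166583 + (1-p)*19.739973] = 14.058013
  V(0,0) = exp(-r*dt) * [p*3.587289 + (1-p)*14.058013] = 9.675738

Answer: Price = V(0,0) = 9.6757


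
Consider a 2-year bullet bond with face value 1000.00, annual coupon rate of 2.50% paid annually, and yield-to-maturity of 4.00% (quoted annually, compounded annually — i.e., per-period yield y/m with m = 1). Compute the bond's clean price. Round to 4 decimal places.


Answer: Price = 971.7086

Derivation:
Coupon per period c = face * coupon_rate / m = 25.000000
Periods per year m = 1; per-period yield y/m = 0.040000
Number of cashflows N = 2
Cashflows (t years, CF_t, discount factor 1/(1+y/m)^(m*t), PV):
  t = 1.0000: CF_t = 25.000000, DF = 0.961538, PV = 24.038462
  t = 2.0000: CF_t = 1025.000000, DF = 0.924556, PV = 947.670118
Price P = sum_t PV_t = 971.708580


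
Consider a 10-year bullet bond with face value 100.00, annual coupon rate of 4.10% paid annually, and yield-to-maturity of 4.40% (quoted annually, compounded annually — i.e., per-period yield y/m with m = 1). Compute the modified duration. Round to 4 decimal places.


Answer: Modified duration = 8.0256

Derivation:
Coupon per period c = face * coupon_rate / m = 4.100000
Periods per year m = 1; per-period yield y/m = 0.044000
Number of cashflows N = 10
Cashflows (t years, CF_t, discount factor 1/(1+y/m)^(m*t), PV):
  t = 1.0000: CF_t = 4.100000, DF = 0.957854, PV = 3.927203
  t = 2.0000: CF_t = 4.100000, DF = 0.917485, PV = 3.761689
  t = 3.0000: CF_t = 4.100000, DF = 0.878817, PV = 3.603150
  t = 4.0000: CF_t = 4.100000, DF = 0.841779, PV = 3.451293
  t = 5.0000: CF_t = 4.100000, DF = 0.806302, PV = 3.305836
  t = 6.0000: CF_t = 4.100000, DF = 0.772320, PV = 3.166510
  t = 7.0000: CF_t = 4.100000, DF = 0.739770, PV = 3.033056
  t = 8.0000: CF_t = 4.100000, DF = 0.708592, PV = 2.905226
  t = 9.0000: CF_t = 4.100000, DF = 0.678728, PV = 2.782783
  t = 10.0000: CF_t = 104.100000, DF = 0.650122, PV = 67.677724
Price P = sum_t PV_t = 97.614470
First compute Macaulay numerator sum_t t * PV_t:
  t * PV_t at t = 1.0000: 3.927203
  t * PV_t at t = 2.0000: 7.523378
  t * PV_t at t = 3.0000: 10.809450
  t * PV_t at t = 4.0000: 13.805173
  t * PV_t at t = 5.0000: 16.529182
  t * PV_t at t = 6.0000: 18.999060
  t * PV_t at t = 7.0000: 21.231389
  t * PV_t at t = 8.0000: 23.241805
  t * PV_t at t = 9.0000: 25.045049
  t * PV_t at t = 10.0000: 676.777237
Macaulay duration D = 817.888926 / 97.614470 = 8.378767
Modified duration = D / (1 + y/m) = 8.378767 / (1 + 0.044000) = 8.025639


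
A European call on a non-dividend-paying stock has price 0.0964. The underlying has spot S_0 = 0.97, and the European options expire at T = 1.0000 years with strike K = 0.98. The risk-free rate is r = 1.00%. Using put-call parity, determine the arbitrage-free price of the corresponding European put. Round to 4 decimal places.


Answer: Put price = 0.0966

Derivation:
Put-call parity: C - P = S_0 * exp(-qT) - K * exp(-rT).
S_0 * exp(-qT) = 0.9700 * 1.00000000 = 0.97000000
K * exp(-rT) = 0.9800 * 0.99004983 = 0.97024884
P = C - S*exp(-qT) + K*exp(-rT)
P = 0.0964 - 0.97000000 + 0.97024884 = 0.0966


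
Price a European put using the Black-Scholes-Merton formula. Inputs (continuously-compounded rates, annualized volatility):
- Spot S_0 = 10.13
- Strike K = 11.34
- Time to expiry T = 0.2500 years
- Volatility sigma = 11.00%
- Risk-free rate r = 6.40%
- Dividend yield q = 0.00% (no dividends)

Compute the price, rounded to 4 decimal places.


Answer: Price = 1.0392

Derivation:
d1 = (ln(S/K) + (r - q + 0.5*sigma^2) * T) / (sigma * sqrt(T)) = -1.73313600
d2 = d1 - sigma * sqrt(T) = -1.78813600
exp(-rT) = 0.98412732; exp(-qT) = 1.00000000
P = K * exp(-rT) * N(-d2) - S_0 * exp(-qT) * N(-d1)
N(-d1) = 0.95846425; N(-d2) = 0.96312297
P = 11.3400 * 0.98412732 * 0.96312297 - 10.1300 * 1.00000000 * 0.95846425 = 1.0392


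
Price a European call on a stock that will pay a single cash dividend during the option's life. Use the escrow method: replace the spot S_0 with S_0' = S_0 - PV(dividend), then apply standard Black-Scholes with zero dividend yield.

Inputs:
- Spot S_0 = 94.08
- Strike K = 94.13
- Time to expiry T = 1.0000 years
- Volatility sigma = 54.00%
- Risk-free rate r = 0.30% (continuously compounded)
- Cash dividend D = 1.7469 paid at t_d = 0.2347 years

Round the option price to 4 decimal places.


Answer: Price = 19.0654

Derivation:
PV(D) = D * exp(-r * t_d) = 1.7469 * 0.99929615 = 1.74567044
S_0' = S_0 - PV(D) = 94.0800 - 1.74567044 = 92.33432956
d1 = (ln(S_0'/K) + (r + sigma^2/2)*T) / (sigma*sqrt(T)) = 0.23988741
d2 = d1 - sigma*sqrt(T) = -0.30011259
exp(-rT) = 0.99700450
N(d1) = 0.59479123; N(d2) = 0.38204564
C = S_0' * N(d1) - K * exp(-rT) * N(d2) = 92.33432956 * 0.59479123 - 94.1300 * 0.99700450 * 0.38204564 = 19.0654


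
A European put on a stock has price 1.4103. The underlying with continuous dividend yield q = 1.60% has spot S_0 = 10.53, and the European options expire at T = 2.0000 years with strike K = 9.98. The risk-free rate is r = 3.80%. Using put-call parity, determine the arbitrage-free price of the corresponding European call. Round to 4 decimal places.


Answer: Call price = 2.3590

Derivation:
Put-call parity: C - P = S_0 * exp(-qT) - K * exp(-rT).
S_0 * exp(-qT) = 10.5300 * 0.96850658 = 10.19837431
K * exp(-rT) = 9.9800 * 0.92681621 = 9.24962574
C = P + S*exp(-qT) - K*exp(-rT)
C = 1.4103 + 10.19837431 - 9.24962574 = 2.3590


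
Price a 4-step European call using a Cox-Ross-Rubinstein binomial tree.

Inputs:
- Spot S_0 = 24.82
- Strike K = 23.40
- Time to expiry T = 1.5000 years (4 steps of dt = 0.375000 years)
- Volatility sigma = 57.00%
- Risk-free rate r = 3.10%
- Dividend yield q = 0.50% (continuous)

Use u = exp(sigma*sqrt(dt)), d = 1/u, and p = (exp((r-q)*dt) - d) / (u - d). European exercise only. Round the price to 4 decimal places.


Answer: Price = V(0,0) = 7.4551

Derivation:
dt = T/N = 0.375000
u = exp(sigma*sqrt(dt)) = 1.417723; d = 1/u = 0.705356
p = (exp((r-q)*dt) - d) / (u - d) = 0.427366
Discount per step: exp(-r*dt) = 0.988442
Stock lattice S(k, i) with i counting down-moves:
  k=0: S(0,0) = 24.8200
  k=1: S(1,0) = 35.1879; S(1,1) = 17.5069
  k=2: S(2,0) = 49.8867; S(2,1) = 24.8200; S(2,2) = 12.3486
  k=3: S(3,0) = 70.7255; S(3,1) = 35.1879; S(3,2) = 17.5069; S(3,3) = 8.7102
  k=4: S(4,0) = 100.2692; S(4,1) = 49.8867; S(4,2) = 24.8200; S(4,3) = 12.3486; S(4,4) = 6.1438
Terminal payoffs V(N, i) = max(S_T - K, 0):
  V(4,0) = 76.869237; V(4,1) = 26.486696; V(4,2) = 1.420000; V(4,3) = 0.000000; V(4,4) = 0.000000
Backward induction: V(k, i) = exp(-r*dt) * [p * V(k+1, i) + (1-p) * V(k+1, i+1)].
  V(3,0) = exp(-r*dt) * [p*76.869237 + (1-p)*26.486696] = 47.463496
  V(3,1) = exp(-r*dt) * [p*26.486696 + (1-p)*1.420000] = 11.992427
  V(3,2) = exp(-r*dt) * [p*1.420000 + (1-p)*0.000000] = 0.599846
  V(3,3) = exp(-r*dt) * [p*0.000000 + (1-p)*0.000000] = 0.000000
  V(2,0) = exp(-r*dt) * [p*47.463496 + (1-p)*11.992427] = 26.837745
  V(2,1) = exp(-r*dt) * [p*11.992427 + (1-p)*0.599846] = 5.405442
  V(2,2) = exp(-r*dt) * [p*0.599846 + (1-p)*0.000000] = 0.253391
  V(1,0) = exp(-r*dt) * [p*26.837745 + (1-p)*5.405442] = 14.396543
  V(1,1) = exp(-r*dt) * [p*5.405442 + (1-p)*0.253391] = 2.426826
  V(0,0) = exp(-r*dt) * [p*14.396543 + (1-p)*2.426826] = 7.455104


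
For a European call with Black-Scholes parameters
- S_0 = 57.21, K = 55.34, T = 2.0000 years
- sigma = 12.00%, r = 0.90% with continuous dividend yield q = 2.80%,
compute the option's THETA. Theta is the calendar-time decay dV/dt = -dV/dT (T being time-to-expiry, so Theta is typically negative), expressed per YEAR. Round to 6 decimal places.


d1 = 0.0567614290; d2 = -0.1129441985
phi(d1) = 0.3983001297; exp(-qT) = 0.9455391359; exp(-rT) = 0.9821610324
Theta = -S*exp(-qT)*phi(d1)*sigma/(2*sqrt(T)) - r*K*exp(-rT)*N(d2) + q*S*exp(-qT)*N(d1)
N(d1) = 0.5226323802; N(d2) = 0.4550373976; sqrt(T) = 1.4142135624
Term 1 = -57.2100 * 0.9455391359 * 0.3983001297 * 0.1200 / (2 * 1.4142135624) = -0.9141093626
Term 2 = -0.0090 * 55.3400 * 0.9821610324 * 0.4550373976 = -0.2225929753
Term 3 = 0.0280 * 57.2100 * 0.9455391359 * 0.5226323802 = 0.7916000291
Theta = -0.9141093626 + (-0.2225929753) + (0.7916000291) = -0.345102

Answer: Theta = -0.345102


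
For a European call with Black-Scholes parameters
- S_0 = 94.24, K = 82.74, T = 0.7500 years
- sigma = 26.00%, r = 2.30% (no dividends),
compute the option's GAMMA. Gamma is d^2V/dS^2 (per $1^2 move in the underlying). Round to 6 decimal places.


d1 = 0.7671721963; d2 = 0.5420055913
phi(d1) = 0.2972400782; exp(-qT) = 1.0000000000; exp(-rT) = 0.9828979294
Gamma = exp(-qT) * phi(d1) / (S * sigma * sqrt(T)) = 1.0000000000 * 0.2972400782 / (94.2400 * 0.2600 * 0.8660254038) = 0.014008

Answer: Gamma = 0.014008


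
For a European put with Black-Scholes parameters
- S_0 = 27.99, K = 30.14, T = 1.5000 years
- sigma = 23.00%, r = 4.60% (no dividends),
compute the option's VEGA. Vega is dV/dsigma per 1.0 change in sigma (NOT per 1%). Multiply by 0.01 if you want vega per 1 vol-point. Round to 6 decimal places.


d1 = 0.1230748263; d2 = -0.1586164941
phi(d1) = 0.3959322217; exp(-qT) = 1.0000000000; exp(-rT) = 0.9333266801
Vega = S * exp(-qT) * phi(d1) * sqrt(T) = 27.9900 * 1.0000000000 * 0.3959322217 * 1.2247448714 = 13.572798

Answer: Vega = 13.572798


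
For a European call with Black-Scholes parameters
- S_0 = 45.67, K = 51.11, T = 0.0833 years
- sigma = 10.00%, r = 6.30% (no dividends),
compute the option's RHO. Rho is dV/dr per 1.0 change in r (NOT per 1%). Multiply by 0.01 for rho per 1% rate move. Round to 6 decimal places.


Answer: Rho = 0.000403

Derivation:
d1 = -3.7029696713; d2 = -3.7318314107
phi(d1) = 0.0004201366; exp(-qT) = 1.0000000000; exp(-rT) = 0.9947658462
N(d2) = 0.0000950464
Rho = K*T*exp(-rT)*N(d2) = 51.1100 * 0.0833 * 0.9947658462 * 0.0000950464 = 0.000403


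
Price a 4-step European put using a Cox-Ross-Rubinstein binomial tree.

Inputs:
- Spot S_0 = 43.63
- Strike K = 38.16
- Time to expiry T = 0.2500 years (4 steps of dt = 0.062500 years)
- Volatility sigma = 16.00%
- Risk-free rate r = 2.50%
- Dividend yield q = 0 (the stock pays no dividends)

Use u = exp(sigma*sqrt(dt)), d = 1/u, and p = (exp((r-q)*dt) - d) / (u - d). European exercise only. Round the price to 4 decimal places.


dt = T/N = 0.062500
u = exp(sigma*sqrt(dt)) = 1.040811; d = 1/u = 0.960789
p = (exp((r-q)*dt) - d) / (u - d) = 0.509543
Discount per step: exp(-r*dt) = 0.998439
Stock lattice S(k, i) with i counting down-moves:
  k=0: S(0,0) = 43.6300
  k=1: S(1,0) = 45.4106; S(1,1) = 41.9192
  k=2: S(2,0) = 47.2638; S(2,1) = 43.6300; S(2,2) = 40.2756
  k=3: S(3,0) = 49.1927; S(3,1) = 45.4106; S(3,2) = 41.9192; S(3,3) = 38.6963
  k=4: S(4,0) = 51.2003; S(4,1) = 47.2638; S(4,2) = 43.6300; S(4,3) = 40.2756; S(4,4) = 37.1790
Terminal payoffs V(N, i) = max(K - S_T, 0):
  V(4,0) = 0.000000; V(4,1) = 0.000000; V(4,2) = 0.000000; V(4,3) = 0.000000; V(4,4) = 0.980966
Backward induction: V(k, i) = exp(-r*dt) * [p * V(k+1, i) + (1-p) * V(k+1, i+1)].
  V(3,0) = exp(-r*dt) * [p*0.000000 + (1-p)*0.000000] = 0.000000
  V(3,1) = exp(-r*dt) * [p*0.000000 + (1-p)*0.000000] = 0.000000
  V(3,2) = exp(-r*dt) * [p*0.000000 + (1-p)*0.000000] = 0.000000
  V(3,3) = exp(-r*dt) * [p*0.000000 + (1-p)*0.980966] = 0.480371
  V(2,0) = exp(-r*dt) * [p*0.000000 + (1-p)*0.000000] = 0.000000
  V(2,1) = exp(-r*dt) * [p*0.000000 + (1-p)*0.000000] = 0.000000
  V(2,2) = exp(-r*dt) * [p*0.000000 + (1-p)*0.480371] = 0.235234
  V(1,0) = exp(-r*dt) * [p*0.000000 + (1-p)*0.000000] = 0.000000
  V(1,1) = exp(-r*dt) * [p*0.000000 + (1-p)*0.235234] = 0.115192
  V(0,0) = exp(-r*dt) * [p*0.000000 + (1-p)*0.115192] = 0.056409

Answer: Price = V(0,0) = 0.0564


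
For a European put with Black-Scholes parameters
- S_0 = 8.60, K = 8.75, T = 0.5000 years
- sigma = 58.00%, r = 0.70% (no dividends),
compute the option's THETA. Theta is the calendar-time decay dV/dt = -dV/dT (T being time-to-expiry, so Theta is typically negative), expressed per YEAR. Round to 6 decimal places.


Answer: Theta = -1.350288

Derivation:
d1 = 0.1714331695; d2 = -0.2386887635
phi(d1) = 0.3931228191; exp(-qT) = 1.0000000000; exp(-rT) = 0.9965061179
Theta = -S*exp(-qT)*phi(d1)*sigma/(2*sqrt(T)) + r*K*exp(-rT)*N(-d2) - q*S*exp(-qT)*N(-d1)
N(-d1) = 0.4319415876; N(-d2) = 0.5943265348; sqrt(T) = 0.7071067812
Term 1 = -8.6000 * 1.0000000000 * 0.3931228191 * 0.5800 / (2 * 0.7071067812) = -1.3865632984
Term 2 = 0.0070 * 8.7500 * 0.9965061179 * 0.5943265348 = 0.0362753142
Term 3 = 0 (no dividend yield, q = 0)
Theta = -1.3865632984 + (0.0362753142) + (0.0000000000) = -1.350288


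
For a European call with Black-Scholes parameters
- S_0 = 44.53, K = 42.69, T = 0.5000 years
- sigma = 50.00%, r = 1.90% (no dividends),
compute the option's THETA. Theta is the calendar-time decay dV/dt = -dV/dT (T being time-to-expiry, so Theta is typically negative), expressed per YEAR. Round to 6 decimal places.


Answer: Theta = -6.353528

Derivation:
d1 = 0.3230019047; d2 = -0.0305514859
phi(d1) = 0.3786648945; exp(-qT) = 1.0000000000; exp(-rT) = 0.9905449824
Theta = -S*exp(-qT)*phi(d1)*sigma/(2*sqrt(T)) - r*K*exp(-rT)*N(d2) + q*S*exp(-qT)*N(d1)
N(d1) = 0.6266531002; N(d2) = 0.4878136163; sqrt(T) = 0.7071067812
Term 1 = -44.5300 * 1.0000000000 * 0.3786648945 * 0.5000 / (2 * 0.7071067812) = -5.9615987996
Term 2 = -0.0190 * 42.6900 * 0.9905449824 * 0.4878136163 = -0.3919294308
Term 3 = 0 (no dividend yield, q = 0)
Theta = -5.9615987996 + (-0.3919294308) + (0.0000000000) = -6.353528


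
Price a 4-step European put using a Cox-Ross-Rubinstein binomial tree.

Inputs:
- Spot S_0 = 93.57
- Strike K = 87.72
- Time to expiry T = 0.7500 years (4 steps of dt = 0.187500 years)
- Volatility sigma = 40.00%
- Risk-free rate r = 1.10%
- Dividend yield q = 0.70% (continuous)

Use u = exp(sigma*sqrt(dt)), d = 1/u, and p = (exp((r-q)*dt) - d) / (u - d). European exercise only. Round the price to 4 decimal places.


dt = T/N = 0.187500
u = exp(sigma*sqrt(dt)) = 1.189110; d = 1/u = 0.840965
p = (exp((r-q)*dt) - d) / (u - d) = 0.458962
Discount per step: exp(-r*dt) = 0.997940
Stock lattice S(k, i) with i counting down-moves:
  k=0: S(0,0) = 93.5700
  k=1: S(1,0) = 111.2650; S(1,1) = 78.6891
  k=2: S(2,0) = 132.3063; S(2,1) = 93.5700; S(2,2) = 66.1748
  k=3: S(3,0) = 157.3268; S(3,1) = 111.2650; S(3,2) = 78.6891; S(3,3) = 55.6507
  k=4: S(4,0) = 187.0788; S(4,1) = 132.3063; S(4,2) = 93.5700; S(4,3) = 66.1748; S(4,4) = 46.8003
Terminal payoffs V(N, i) = max(K - S_T, 0):
  V(4,0) = 0.000000; V(4,1) = 0.000000; V(4,2) = 0.000000; V(4,3) = 21.545205; V(4,4) = 40.919705
Backward induction: V(k, i) = exp(-r*dt) * [p * V(k+1, i) + (1-p) * V(k+1, i+1)].
  V(3,0) = exp(-r*dt) * [p*0.000000 + (1-p)*0.000000] = 0.000000
  V(3,1) = exp(-r*dt) * [p*0.000000 + (1-p)*0.000000] = 0.000000
  V(3,2) = exp(-r*dt) * [p*0.000000 + (1-p)*21.545205] = 11.632763
  V(3,3) = exp(-r*dt) * [p*21.545205 + (1-p)*40.919705] = 31.961562
  V(2,0) = exp(-r*dt) * [p*0.000000 + (1-p)*0.000000] = 0.000000
  V(2,1) = exp(-r*dt) * [p*0.000000 + (1-p)*11.632763] = 6.280802
  V(2,2) = exp(-r*dt) * [p*11.632763 + (1-p)*31.961562] = 22.584792
  V(1,0) = exp(-r*dt) * [p*0.000000 + (1-p)*6.280802] = 3.391153
  V(1,1) = exp(-r*dt) * [p*6.280802 + (1-p)*22.584792] = 15.070769
  V(0,0) = exp(-r*dt) * [p*3.391153 + (1-p)*15.070769] = 9.690265

Answer: Price = V(0,0) = 9.6903


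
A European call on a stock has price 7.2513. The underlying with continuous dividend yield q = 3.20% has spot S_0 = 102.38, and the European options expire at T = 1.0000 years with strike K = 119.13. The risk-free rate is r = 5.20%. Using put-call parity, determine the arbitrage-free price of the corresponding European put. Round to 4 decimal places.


Answer: Put price = 21.1891

Derivation:
Put-call parity: C - P = S_0 * exp(-qT) - K * exp(-rT).
S_0 * exp(-qT) = 102.3800 * 0.96850658 = 99.15570387
K * exp(-rT) = 119.1300 * 0.94932887 = 113.09354791
P = C - S*exp(-qT) + K*exp(-rT)
P = 7.2513 - 99.15570387 + 113.09354791 = 21.1891


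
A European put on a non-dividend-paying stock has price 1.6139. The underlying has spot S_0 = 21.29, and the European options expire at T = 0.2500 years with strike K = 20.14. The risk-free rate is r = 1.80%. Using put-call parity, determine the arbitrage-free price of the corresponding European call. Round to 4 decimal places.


Put-call parity: C - P = S_0 * exp(-qT) - K * exp(-rT).
S_0 * exp(-qT) = 21.2900 * 1.00000000 = 21.29000000
K * exp(-rT) = 20.1400 * 0.99551011 = 20.04957361
C = P + S*exp(-qT) - K*exp(-rT)
C = 1.6139 + 21.29000000 - 20.04957361 = 2.8543

Answer: Call price = 2.8543


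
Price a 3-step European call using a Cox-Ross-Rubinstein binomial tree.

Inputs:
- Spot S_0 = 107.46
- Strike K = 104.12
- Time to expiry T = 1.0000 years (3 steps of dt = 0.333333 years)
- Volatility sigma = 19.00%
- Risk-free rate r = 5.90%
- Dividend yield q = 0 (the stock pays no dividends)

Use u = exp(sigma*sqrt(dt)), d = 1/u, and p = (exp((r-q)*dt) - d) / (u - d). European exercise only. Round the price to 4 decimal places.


Answer: Price = V(0,0) = 13.7935

Derivation:
dt = T/N = 0.333333
u = exp(sigma*sqrt(dt)) = 1.115939; d = 1/u = 0.896106
p = (exp((r-q)*dt) - d) / (u - d) = 0.562951
Discount per step: exp(-r*dt) = 0.980525
Stock lattice S(k, i) with i counting down-moves:
  k=0: S(0,0) = 107.4600
  k=1: S(1,0) = 119.9188; S(1,1) = 96.2956
  k=2: S(2,0) = 133.8222; S(2,1) = 107.4600; S(2,2) = 86.2910
  k=3: S(3,0) = 149.3374; S(3,1) = 119.9188; S(3,2) = 96.2956; S(3,3) = 77.3259
Terminal payoffs V(N, i) = max(S_T - K, 0):
  V(3,0) = 45.217424; V(3,1) = 15.798847; V(3,2) = 0.000000; V(3,3) = 0.000000
Backward induction: V(k, i) = exp(-r*dt) * [p * V(k+1, i) + (1-p) * V(k+1, i+1)].
  V(2,0) = exp(-r*dt) * [p*45.217424 + (1-p)*15.798847] = 31.729853
  V(2,1) = exp(-r*dt) * [p*15.798847 + (1-p)*0.000000] = 8.720763
  V(2,2) = exp(-r*dt) * [p*0.000000 + (1-p)*0.000000] = 0.000000
  V(1,0) = exp(-r*dt) * [p*31.729853 + (1-p)*8.720763] = 21.251657
  V(1,1) = exp(-r*dt) * [p*8.720763 + (1-p)*0.000000] = 4.813751
  V(0,0) = exp(-r*dt) * [p*21.251657 + (1-p)*4.813751] = 13.793521


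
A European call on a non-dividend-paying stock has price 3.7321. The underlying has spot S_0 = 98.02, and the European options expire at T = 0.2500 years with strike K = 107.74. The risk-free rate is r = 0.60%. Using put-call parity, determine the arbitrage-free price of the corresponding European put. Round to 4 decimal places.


Answer: Put price = 13.2906

Derivation:
Put-call parity: C - P = S_0 * exp(-qT) - K * exp(-rT).
S_0 * exp(-qT) = 98.0200 * 1.00000000 = 98.02000000
K * exp(-rT) = 107.7400 * 0.99850112 = 107.57851115
P = C - S*exp(-qT) + K*exp(-rT)
P = 3.7321 - 98.02000000 + 107.57851115 = 13.2906


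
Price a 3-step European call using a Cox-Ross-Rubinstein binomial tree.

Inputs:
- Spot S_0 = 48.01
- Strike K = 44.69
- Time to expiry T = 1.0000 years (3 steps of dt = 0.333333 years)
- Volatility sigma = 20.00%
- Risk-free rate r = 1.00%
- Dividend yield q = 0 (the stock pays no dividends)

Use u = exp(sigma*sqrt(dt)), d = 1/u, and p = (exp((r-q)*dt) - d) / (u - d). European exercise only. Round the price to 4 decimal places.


dt = T/N = 0.333333
u = exp(sigma*sqrt(dt)) = 1.122401; d = 1/u = 0.890947
p = (exp((r-q)*dt) - d) / (u - d) = 0.485590
Discount per step: exp(-r*dt) = 0.996672
Stock lattice S(k, i) with i counting down-moves:
  k=0: S(0,0) = 48.0100
  k=1: S(1,0) = 53.8865; S(1,1) = 42.7744
  k=2: S(2,0) = 60.4822; S(2,1) = 48.0100; S(2,2) = 38.1097
  k=3: S(3,0) = 67.8853; S(3,1) = 53.8865; S(3,2) = 42.7744; S(3,3) = 33.9537
Terminal payoffs V(N, i) = max(S_T - K, 0):
  V(3,0) = 23.195298; V(3,1) = 9.196467; V(3,2) = 0.000000; V(3,3) = 0.000000
Backward induction: V(k, i) = exp(-r*dt) * [p * V(k+1, i) + (1-p) * V(k+1, i+1)].
  V(2,0) = exp(-r*dt) * [p*23.195298 + (1-p)*9.196467] = 15.940938
  V(2,1) = exp(-r*dt) * [p*9.196467 + (1-p)*0.000000] = 4.450854
  V(2,2) = exp(-r*dt) * [p*0.000000 + (1-p)*0.000000] = 0.000000
  V(1,0) = exp(-r*dt) * [p*15.940938 + (1-p)*4.450854] = 9.996949
  V(1,1) = exp(-r*dt) * [p*4.450854 + (1-p)*0.000000] = 2.154099
  V(0,0) = exp(-r*dt) * [p*9.996949 + (1-p)*2.154099] = 5.942669

Answer: Price = V(0,0) = 5.9427


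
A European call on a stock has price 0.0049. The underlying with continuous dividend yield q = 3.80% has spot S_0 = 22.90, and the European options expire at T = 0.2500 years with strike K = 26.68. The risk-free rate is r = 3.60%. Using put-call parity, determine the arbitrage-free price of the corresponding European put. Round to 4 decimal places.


Answer: Put price = 3.7624

Derivation:
Put-call parity: C - P = S_0 * exp(-qT) - K * exp(-rT).
S_0 * exp(-qT) = 22.9000 * 0.99054498 = 22.68348010
K * exp(-rT) = 26.6800 * 0.99104038 = 26.44095731
P = C - S*exp(-qT) + K*exp(-rT)
P = 0.0049 - 22.68348010 + 26.44095731 = 3.7624


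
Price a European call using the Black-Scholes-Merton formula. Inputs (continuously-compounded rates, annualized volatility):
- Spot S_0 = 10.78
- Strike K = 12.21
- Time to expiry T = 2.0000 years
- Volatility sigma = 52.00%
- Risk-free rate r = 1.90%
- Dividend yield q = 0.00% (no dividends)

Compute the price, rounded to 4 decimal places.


Answer: Price = 2.7666

Derivation:
d1 = (ln(S/K) + (r - q + 0.5*sigma^2) * T) / (sigma * sqrt(T)) = 0.24998574
d2 = d1 - sigma * sqrt(T) = -0.48540531
exp(-rT) = 0.96271294; exp(-qT) = 1.00000000
C = S_0 * exp(-qT) * N(d1) - K * exp(-rT) * N(d2)
N(d1) = 0.59870081; N(d2) = 0.31369443
C = 10.7800 * 1.00000000 * 0.59870081 - 12.2100 * 0.96271294 * 0.31369443 = 2.7666


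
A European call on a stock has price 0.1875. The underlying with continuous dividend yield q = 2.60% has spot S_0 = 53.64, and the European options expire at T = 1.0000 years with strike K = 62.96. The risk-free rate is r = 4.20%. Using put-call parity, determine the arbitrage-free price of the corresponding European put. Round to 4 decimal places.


Put-call parity: C - P = S_0 * exp(-qT) - K * exp(-rT).
S_0 * exp(-qT) = 53.6400 * 0.97433509 = 52.26333421
K * exp(-rT) = 62.9600 * 0.95886978 = 60.37044138
P = C - S*exp(-qT) + K*exp(-rT)
P = 0.1875 - 52.26333421 + 60.37044138 = 8.2946

Answer: Put price = 8.2946


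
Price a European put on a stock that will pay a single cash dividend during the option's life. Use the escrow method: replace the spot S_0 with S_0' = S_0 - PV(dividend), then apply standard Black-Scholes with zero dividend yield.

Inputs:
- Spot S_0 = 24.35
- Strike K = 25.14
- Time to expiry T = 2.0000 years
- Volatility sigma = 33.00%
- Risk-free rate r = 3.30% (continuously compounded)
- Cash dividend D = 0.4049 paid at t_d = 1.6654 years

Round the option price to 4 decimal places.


PV(D) = D * exp(-r * t_d) = 0.4049 * 0.94652471 = 0.38324786
S_0' = S_0 - PV(D) = 24.3500 - 0.38324786 = 23.96675214
d1 = (ln(S_0'/K) + (r + sigma^2/2)*T) / (sigma*sqrt(T)) = 0.27235897
d2 = d1 - sigma*sqrt(T) = -0.19433150
exp(-rT) = 0.93613086
N(-d1) = 0.39267301; N(-d2) = 0.57704184
P = K * exp(-rT) * N(-d2) - S_0' * N(-d1) = 25.1400 * 0.93613086 * 0.57704184 - 23.96675214 * 0.39267301 = 4.1692

Answer: Price = 4.1692


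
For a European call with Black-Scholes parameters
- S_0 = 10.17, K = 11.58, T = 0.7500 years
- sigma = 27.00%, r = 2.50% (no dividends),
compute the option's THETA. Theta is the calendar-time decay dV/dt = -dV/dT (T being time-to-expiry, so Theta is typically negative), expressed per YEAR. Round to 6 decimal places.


Answer: Theta = -0.671848

Derivation:
d1 = -0.3581699828; d2 = -0.5919968419
phi(d1) = 0.3741563946; exp(-qT) = 1.0000000000; exp(-rT) = 0.9814246877
Theta = -S*exp(-qT)*phi(d1)*sigma/(2*sqrt(T)) - r*K*exp(-rT)*N(d2) + q*S*exp(-qT)*N(d1)
N(d1) = 0.3601080547; N(d2) = 0.2769263516; sqrt(T) = 0.8660254038
Term 1 = -10.1700 * 1.0000000000 * 0.3741563946 * 0.2700 / (2 * 0.8660254038) = -0.5931673825
Term 2 = -0.0250 * 11.5800 * 0.9814246877 * 0.2769263516 = -0.0786809927
Term 3 = 0 (no dividend yield, q = 0)
Theta = -0.5931673825 + (-0.0786809927) + (0.0000000000) = -0.671848


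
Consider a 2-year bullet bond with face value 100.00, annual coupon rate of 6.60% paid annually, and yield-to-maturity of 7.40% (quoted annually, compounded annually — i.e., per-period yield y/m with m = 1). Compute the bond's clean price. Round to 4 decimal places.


Coupon per period c = face * coupon_rate / m = 6.600000
Periods per year m = 1; per-period yield y/m = 0.074000
Number of cashflows N = 2
Cashflows (t years, CF_t, discount factor 1/(1+y/m)^(m*t), PV):
  t = 1.0000: CF_t = 6.600000, DF = 0.931099, PV = 6.145251
  t = 2.0000: CF_t = 106.600000, DF = 0.866945, PV = 92.416314
Price P = sum_t PV_t = 98.561565

Answer: Price = 98.5616


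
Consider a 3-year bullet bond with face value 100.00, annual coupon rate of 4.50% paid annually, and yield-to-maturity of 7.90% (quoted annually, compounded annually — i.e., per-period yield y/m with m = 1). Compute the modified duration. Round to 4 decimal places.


Answer: Modified duration = 2.6563

Derivation:
Coupon per period c = face * coupon_rate / m = 4.500000
Periods per year m = 1; per-period yield y/m = 0.079000
Number of cashflows N = 3
Cashflows (t years, CF_t, discount factor 1/(1+y/m)^(m*t), PV):
  t = 1.0000: CF_t = 4.500000, DF = 0.926784, PV = 4.170528
  t = 2.0000: CF_t = 4.500000, DF = 0.858929, PV = 3.865179
  t = 3.0000: CF_t = 104.500000, DF = 0.796041, PV = 83.186328
Price P = sum_t PV_t = 91.222036
First compute Macaulay numerator sum_t t * PV_t:
  t * PV_t at t = 1.0000: 4.170528
  t * PV_t at t = 2.0000: 7.730358
  t * PV_t at t = 3.0000: 249.558985
Macaulay duration D = 261.459872 / 91.222036 = 2.866192
Modified duration = D / (1 + y/m) = 2.866192 / (1 + 0.079000) = 2.656341


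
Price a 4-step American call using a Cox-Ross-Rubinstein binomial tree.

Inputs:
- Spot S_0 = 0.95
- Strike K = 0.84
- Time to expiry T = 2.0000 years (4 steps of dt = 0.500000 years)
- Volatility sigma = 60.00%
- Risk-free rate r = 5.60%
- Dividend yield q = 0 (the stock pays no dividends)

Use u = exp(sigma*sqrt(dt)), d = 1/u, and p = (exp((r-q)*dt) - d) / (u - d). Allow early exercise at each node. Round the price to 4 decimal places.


Answer: Price = V(0,0) = 0.3869

Derivation:
dt = T/N = 0.500000
u = exp(sigma*sqrt(dt)) = 1.528465; d = 1/u = 0.654251
p = (exp((r-q)*dt) - d) / (u - d) = 0.427978
Discount per step: exp(-r*dt) = 0.972388
Stock lattice S(k, i) with i counting down-moves:
  k=0: S(0,0) = 0.9500
  k=1: S(1,0) = 1.4520; S(1,1) = 0.6215
  k=2: S(2,0) = 2.2194; S(2,1) = 0.9500; S(2,2) = 0.4066
  k=3: S(3,0) = 3.3923; S(3,1) = 1.4520; S(3,2) = 0.6215; S(3,3) = 0.2660
  k=4: S(4,0) = 5.1850; S(4,1) = 2.2194; S(4,2) = 0.9500; S(4,3) = 0.4066; S(4,4) = 0.1741
Terminal payoffs V(N, i) = max(S_T - K, 0):
  V(4,0) = 4.344964; V(4,1) = 1.379395; V(4,2) = 0.110000; V(4,3) = 0.000000; V(4,4) = 0.000000
Backward induction: V(k, i) = exp(-r*dt) * [p * V(k+1, i) + (1-p) * V(k+1, i+1)]; then take max(V_cont, immediate exercise) for American.
  V(3,0) = exp(-r*dt) * [p*4.344964 + (1-p)*1.379395] = 2.575462; exercise = 2.552269; V(3,0) = max -> 2.575462
  V(3,1) = exp(-r*dt) * [p*1.379395 + (1-p)*0.110000] = 0.635236; exercise = 0.612042; V(3,1) = max -> 0.635236
  V(3,2) = exp(-r*dt) * [p*0.110000 + (1-p)*0.000000] = 0.045778; exercise = 0.000000; V(3,2) = max -> 0.045778
  V(3,3) = exp(-r*dt) * [p*0.000000 + (1-p)*0.000000] = 0.000000; exercise = 0.000000; V(3,3) = max -> 0.000000
  V(2,0) = exp(-r*dt) * [p*2.575462 + (1-p)*0.635236] = 1.425143; exercise = 1.379395; V(2,0) = max -> 1.425143
  V(2,1) = exp(-r*dt) * [p*0.635236 + (1-p)*0.045778] = 0.289823; exercise = 0.110000; V(2,1) = max -> 0.289823
  V(2,2) = exp(-r*dt) * [p*0.045778 + (1-p)*0.000000] = 0.019051; exercise = 0.000000; V(2,2) = max -> 0.019051
  V(1,0) = exp(-r*dt) * [p*1.425143 + (1-p)*0.289823] = 0.754296; exercise = 0.612042; V(1,0) = max -> 0.754296
  V(1,1) = exp(-r*dt) * [p*0.289823 + (1-p)*0.019051] = 0.131210; exercise = 0.000000; V(1,1) = max -> 0.131210
  V(0,0) = exp(-r*dt) * [p*0.754296 + (1-p)*0.131210] = 0.386891; exercise = 0.110000; V(0,0) = max -> 0.386891


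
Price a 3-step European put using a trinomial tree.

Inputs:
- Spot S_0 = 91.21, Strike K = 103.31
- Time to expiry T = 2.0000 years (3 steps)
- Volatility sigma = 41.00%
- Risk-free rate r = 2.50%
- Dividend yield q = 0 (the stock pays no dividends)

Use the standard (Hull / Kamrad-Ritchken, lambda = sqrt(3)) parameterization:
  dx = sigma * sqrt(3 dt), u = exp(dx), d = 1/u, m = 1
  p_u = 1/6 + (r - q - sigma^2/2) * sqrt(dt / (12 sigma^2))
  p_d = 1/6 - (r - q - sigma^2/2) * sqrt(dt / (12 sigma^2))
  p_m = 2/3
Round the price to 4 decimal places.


Answer: Price = V(0,0) = 25.1129

Derivation:
dt = T/N = 0.666667; dx = sigma*sqrt(3*dt) = 0.579828
u = exp(dx) = 1.785730; d = 1/u = 0.559995
p_u = 0.132720, p_m = 0.666667, p_d = 0.200614
Discount per step: exp(-r*dt) = 0.983471
Stock lattice S(k, j) with j the centered position index:
  k=0: S(0,+0) = 91.2100
  k=1: S(1,-1) = 51.0771; S(1,+0) = 91.2100; S(1,+1) = 162.8765
  k=2: S(2,-2) = 28.6029; S(2,-1) = 51.0771; S(2,+0) = 91.2100; S(2,+1) = 162.8765; S(2,+2) = 290.8535
  k=3: S(3,-3) = 16.0175; S(3,-2) = 28.6029; S(3,-1) = 51.0771; S(3,+0) = 91.2100; S(3,+1) = 162.8765; S(3,+2) = 290.8535; S(3,+3) = 519.3859
Terminal payoffs V(N, j) = max(K - S_T, 0):
  V(3,-3) = 87.292500; V(3,-2) = 74.707063; V(3,-1) = 52.232863; V(3,+0) = 12.100000; V(3,+1) = 0.000000; V(3,+2) = 0.000000; V(3,+3) = 0.000000
Backward induction: V(k, j) = exp(-r*dt) * [p_u * V(k+1, j+1) + p_m * V(k+1, j) + p_d * V(k+1, j-1)]
  V(2,-2) = exp(-r*dt) * [p_u*52.232863 + p_m*74.707063 + p_d*87.292500] = 73.021871
  V(2,-1) = exp(-r*dt) * [p_u*12.100000 + p_m*52.232863 + p_d*74.707063] = 50.565250
  V(2,+0) = exp(-r*dt) * [p_u*0.000000 + p_m*12.100000 + p_d*52.232863] = 18.238760
  V(2,+1) = exp(-r*dt) * [p_u*0.000000 + p_m*0.000000 + p_d*12.100000] = 2.387302
  V(2,+2) = exp(-r*dt) * [p_u*0.000000 + p_m*0.000000 + p_d*0.000000] = 0.000000
  V(1,-1) = exp(-r*dt) * [p_u*18.238760 + p_m*50.565250 + p_d*73.021871] = 49.940668
  V(1,+0) = exp(-r*dt) * [p_u*2.387302 + p_m*18.238760 + p_d*50.565250] = 22.246212
  V(1,+1) = exp(-r*dt) * [p_u*0.000000 + p_m*2.387302 + p_d*18.238760] = 5.163694
  V(0,+0) = exp(-r*dt) * [p_u*5.163694 + p_m*22.246212 + p_d*49.940668] = 25.112852


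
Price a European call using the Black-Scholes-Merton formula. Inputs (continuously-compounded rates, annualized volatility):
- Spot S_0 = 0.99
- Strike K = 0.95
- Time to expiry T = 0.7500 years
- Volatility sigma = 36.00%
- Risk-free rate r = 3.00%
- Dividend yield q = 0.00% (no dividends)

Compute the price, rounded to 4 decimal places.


d1 = (ln(S/K) + (r - q + 0.5*sigma^2) * T) / (sigma * sqrt(T)) = 0.36034021
d2 = d1 - sigma * sqrt(T) = 0.04857106
exp(-rT) = 0.97775124; exp(-qT) = 1.00000000
C = S_0 * exp(-qT) * N(d1) - K * exp(-rT) * N(d2)
N(d1) = 0.64070363; N(d2) = 0.51936943
C = 0.9900 * 1.00000000 * 0.64070363 - 0.9500 * 0.97775124 * 0.51936943 = 0.1519

Answer: Price = 0.1519


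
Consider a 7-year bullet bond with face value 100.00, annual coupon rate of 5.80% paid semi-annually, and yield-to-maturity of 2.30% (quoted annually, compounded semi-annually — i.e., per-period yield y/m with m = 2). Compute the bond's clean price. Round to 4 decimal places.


Coupon per period c = face * coupon_rate / m = 2.900000
Periods per year m = 2; per-period yield y/m = 0.011500
Number of cashflows N = 14
Cashflows (t years, CF_t, discount factor 1/(1+y/m)^(m*t), PV):
  t = 0.5000: CF_t = 2.900000, DF = 0.988631, PV = 2.867029
  t = 1.0000: CF_t = 2.900000, DF = 0.977391, PV = 2.834433
  t = 1.5000: CF_t = 2.900000, DF = 0.966279, PV = 2.802208
  t = 2.0000: CF_t = 2.900000, DF = 0.955293, PV = 2.770349
  t = 2.5000: CF_t = 2.900000, DF = 0.944432, PV = 2.738852
  t = 3.0000: CF_t = 2.900000, DF = 0.933694, PV = 2.707713
  t = 3.5000: CF_t = 2.900000, DF = 0.923079, PV = 2.676929
  t = 4.0000: CF_t = 2.900000, DF = 0.912584, PV = 2.646494
  t = 4.5000: CF_t = 2.900000, DF = 0.902209, PV = 2.616405
  t = 5.0000: CF_t = 2.900000, DF = 0.891951, PV = 2.586659
  t = 5.5000: CF_t = 2.900000, DF = 0.881810, PV = 2.557250
  t = 6.0000: CF_t = 2.900000, DF = 0.871785, PV = 2.528176
  t = 6.5000: CF_t = 2.900000, DF = 0.861873, PV = 2.499433
  t = 7.0000: CF_t = 102.900000, DF = 0.852075, PV = 87.678468
Price P = sum_t PV_t = 122.510399

Answer: Price = 122.5104


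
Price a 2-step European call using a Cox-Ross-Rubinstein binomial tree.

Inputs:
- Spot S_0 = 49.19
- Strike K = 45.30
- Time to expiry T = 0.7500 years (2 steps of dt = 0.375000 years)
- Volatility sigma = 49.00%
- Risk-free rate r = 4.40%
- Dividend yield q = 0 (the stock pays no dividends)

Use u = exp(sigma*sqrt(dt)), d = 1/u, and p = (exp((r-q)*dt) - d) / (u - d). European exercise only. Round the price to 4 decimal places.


Answer: Price = V(0,0) = 10.6633

Derivation:
dt = T/N = 0.375000
u = exp(sigma*sqrt(dt)) = 1.349943; d = 1/u = 0.740772
p = (exp((r-q)*dt) - d) / (u - d) = 0.452853
Discount per step: exp(-r*dt) = 0.983635
Stock lattice S(k, i) with i counting down-moves:
  k=0: S(0,0) = 49.1900
  k=1: S(1,0) = 66.4037; S(1,1) = 36.4386
  k=2: S(2,0) = 89.6412; S(2,1) = 49.1900; S(2,2) = 26.9927
Terminal payoffs V(N, i) = max(S_T - K, 0):
  V(2,0) = 44.341227; V(2,1) = 3.890000; V(2,2) = 0.000000
Backward induction: V(k, i) = exp(-r*dt) * [p * V(k+1, i) + (1-p) * V(k+1, i+1)].
  V(1,0) = exp(-r*dt) * [p*44.341227 + (1-p)*3.890000] = 21.845022
  V(1,1) = exp(-r*dt) * [p*3.890000 + (1-p)*0.000000] = 1.732770
  V(0,0) = exp(-r*dt) * [p*21.845022 + (1-p)*1.732770] = 10.663258


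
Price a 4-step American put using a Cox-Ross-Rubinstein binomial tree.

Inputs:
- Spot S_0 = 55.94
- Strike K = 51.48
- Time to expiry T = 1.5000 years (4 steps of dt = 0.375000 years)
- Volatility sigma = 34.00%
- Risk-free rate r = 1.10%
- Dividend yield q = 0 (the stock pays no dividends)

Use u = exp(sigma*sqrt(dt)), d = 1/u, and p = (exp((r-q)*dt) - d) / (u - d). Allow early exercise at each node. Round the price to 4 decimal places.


Answer: Price = V(0,0) = 6.5257

Derivation:
dt = T/N = 0.375000
u = exp(sigma*sqrt(dt)) = 1.231468; d = 1/u = 0.812039
p = (exp((r-q)*dt) - d) / (u - d) = 0.457991
Discount per step: exp(-r*dt) = 0.995883
Stock lattice S(k, i) with i counting down-moves:
  k=0: S(0,0) = 55.9400
  k=1: S(1,0) = 68.8883; S(1,1) = 45.4255
  k=2: S(2,0) = 84.8337; S(2,1) = 55.9400; S(2,2) = 36.8873
  k=3: S(3,0) = 104.4700; S(3,1) = 68.8883; S(3,2) = 45.4255; S(3,3) = 29.9539
  k=4: S(4,0) = 128.6514; S(4,1) = 84.8337; S(4,2) = 55.9400; S(4,3) = 36.8873; S(4,4) = 24.3237
Terminal payoffs V(N, i) = max(K - S_T, 0):
  V(4,0) = 0.000000; V(4,1) = 0.000000; V(4,2) = 0.000000; V(4,3) = 14.592733; V(4,4) = 27.156252
Backward induction: V(k, i) = exp(-r*dt) * [p * V(k+1, i) + (1-p) * V(k+1, i+1)]; then take max(V_cont, immediate exercise) for American.
  V(3,0) = exp(-r*dt) * [p*0.000000 + (1-p)*0.000000] = 0.000000; exercise = 0.000000; V(3,0) = max -> 0.000000
  V(3,1) = exp(-r*dt) * [p*0.000000 + (1-p)*0.000000] = 0.000000; exercise = 0.000000; V(3,1) = max -> 0.000000
  V(3,2) = exp(-r*dt) * [p*0.000000 + (1-p)*14.592733] = 7.876838; exercise = 6.054526; V(3,2) = max -> 7.876838
  V(3,3) = exp(-r*dt) * [p*14.592733 + (1-p)*27.156252] = 21.314174; exercise = 21.526092; V(3,3) = max -> 21.526092
  V(2,0) = exp(-r*dt) * [p*0.000000 + (1-p)*0.000000] = 0.000000; exercise = 0.000000; V(2,0) = max -> 0.000000
  V(2,1) = exp(-r*dt) * [p*0.000000 + (1-p)*7.876838] = 4.251745; exercise = 0.000000; V(2,1) = max -> 4.251745
  V(2,2) = exp(-r*dt) * [p*7.876838 + (1-p)*21.526092] = 15.211982; exercise = 14.592733; V(2,2) = max -> 15.211982
  V(1,0) = exp(-r*dt) * [p*0.000000 + (1-p)*4.251745] = 2.294999; exercise = 0.000000; V(1,0) = max -> 2.294999
  V(1,1) = exp(-r*dt) * [p*4.251745 + (1-p)*15.211982] = 10.150338; exercise = 6.054526; V(1,1) = max -> 10.150338
  V(0,0) = exp(-r*dt) * [p*2.294999 + (1-p)*10.150338] = 6.525692; exercise = 0.000000; V(0,0) = max -> 6.525692


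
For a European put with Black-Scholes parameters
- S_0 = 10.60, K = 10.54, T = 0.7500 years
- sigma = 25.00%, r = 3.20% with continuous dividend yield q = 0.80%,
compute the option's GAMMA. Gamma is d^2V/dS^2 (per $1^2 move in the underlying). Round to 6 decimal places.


d1 = 0.2176100507; d2 = 0.0011036997
phi(d1) = 0.3896074441; exp(-qT) = 0.9940179641; exp(-rT) = 0.9762857098
Gamma = exp(-qT) * phi(d1) / (S * sigma * sqrt(T)) = 0.9940179641 * 0.3896074441 / (10.6000 * 0.2500 * 0.8660254038) = 0.168750

Answer: Gamma = 0.168750


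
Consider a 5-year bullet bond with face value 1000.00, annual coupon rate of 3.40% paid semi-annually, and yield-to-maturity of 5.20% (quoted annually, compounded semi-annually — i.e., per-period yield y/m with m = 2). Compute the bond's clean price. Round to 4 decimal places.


Answer: Price = 921.6369

Derivation:
Coupon per period c = face * coupon_rate / m = 17.000000
Periods per year m = 2; per-period yield y/m = 0.026000
Number of cashflows N = 10
Cashflows (t years, CF_t, discount factor 1/(1+y/m)^(m*t), PV):
  t = 0.5000: CF_t = 17.000000, DF = 0.974659, PV = 16.569201
  t = 1.0000: CF_t = 17.000000, DF = 0.949960, PV = 16.149318
  t = 1.5000: CF_t = 17.000000, DF = 0.925887, PV = 15.740077
  t = 2.0000: CF_t = 17.000000, DF = 0.902424, PV = 15.341205
  t = 2.5000: CF_t = 17.000000, DF = 0.879555, PV = 14.952442
  t = 3.0000: CF_t = 17.000000, DF = 0.857266, PV = 14.573530
  t = 3.5000: CF_t = 17.000000, DF = 0.835542, PV = 14.204220
  t = 4.0000: CF_t = 17.000000, DF = 0.814369, PV = 13.844269
  t = 4.5000: CF_t = 17.000000, DF = 0.793732, PV = 13.493440
  t = 5.0000: CF_t = 1017.000000, DF = 0.773618, PV = 786.769191
Price P = sum_t PV_t = 921.636893


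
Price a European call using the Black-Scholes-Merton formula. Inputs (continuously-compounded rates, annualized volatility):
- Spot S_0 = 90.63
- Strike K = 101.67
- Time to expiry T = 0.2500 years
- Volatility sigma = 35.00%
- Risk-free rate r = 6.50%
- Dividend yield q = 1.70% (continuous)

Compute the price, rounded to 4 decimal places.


Answer: Price = 2.8526

Derivation:
d1 = (ln(S/K) + (r - q + 0.5*sigma^2) * T) / (sigma * sqrt(T)) = -0.50076852
d2 = d1 - sigma * sqrt(T) = -0.67576852
exp(-rT) = 0.98388132; exp(-qT) = 0.99575902
C = S_0 * exp(-qT) * N(d1) - K * exp(-rT) * N(d2)
N(d1) = 0.30826702; N(d2) = 0.24959381
C = 90.6300 * 0.99575902 * 0.30826702 - 101.6700 * 0.98388132 * 0.24959381 = 2.8526


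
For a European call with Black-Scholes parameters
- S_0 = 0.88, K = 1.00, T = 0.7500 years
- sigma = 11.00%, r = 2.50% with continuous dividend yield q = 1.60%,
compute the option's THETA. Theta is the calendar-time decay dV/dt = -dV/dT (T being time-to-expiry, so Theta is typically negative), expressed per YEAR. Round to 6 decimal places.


Answer: Theta = -0.011182

Derivation:
d1 = -1.2234143689; d2 = -1.3186771633
phi(d1) = 0.1887541523; exp(-qT) = 0.9880717129; exp(-rT) = 0.9814246877
Theta = -S*exp(-qT)*phi(d1)*sigma/(2*sqrt(T)) - r*K*exp(-rT)*N(d2) + q*S*exp(-qT)*N(d1)
N(d1) = 0.1105866145; N(d2) = 0.0936385323; sqrt(T) = 0.8660254038
Term 1 = -0.8800 * 0.9880717129 * 0.1887541523 * 0.1100 / (2 * 0.8660254038) = -0.0104231673
Term 2 = -0.0250 * 1.0000 * 0.9814246877 * 0.0936385323 = -0.0022974792
Term 3 = 0.0160 * 0.8800 * 0.9880717129 * 0.1105866145 = 0.0015384865
Theta = -0.0104231673 + (-0.0022974792) + (0.0015384865) = -0.011182
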